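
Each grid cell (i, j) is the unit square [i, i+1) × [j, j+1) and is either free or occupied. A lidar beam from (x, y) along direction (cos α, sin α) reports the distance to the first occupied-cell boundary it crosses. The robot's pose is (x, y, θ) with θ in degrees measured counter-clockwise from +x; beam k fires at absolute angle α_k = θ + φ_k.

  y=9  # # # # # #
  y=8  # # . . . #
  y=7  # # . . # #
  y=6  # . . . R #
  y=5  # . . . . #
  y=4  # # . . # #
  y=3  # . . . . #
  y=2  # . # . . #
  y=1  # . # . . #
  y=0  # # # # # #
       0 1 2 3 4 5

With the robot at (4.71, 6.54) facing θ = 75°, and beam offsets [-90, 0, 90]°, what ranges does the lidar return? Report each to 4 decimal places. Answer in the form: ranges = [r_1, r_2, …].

ranges = [0.3002, 0.4762, 2.8056]

beam 1: φ=-90°, α=345°
  direction (0.9659, -0.2588); cell (4,6); t to first gridline: x 0.3002, y 2.0864 (then +1.0353 / +3.8637)
    (5,6) via x @ 0.3002  # hit
  → r_1 = 0.3002
beam 2: φ=0°, α=75°
  direction (0.2588, 0.9659); cell (4,6); t to first gridline: x 1.1205, y 0.4762 (then +3.8637 / +1.0353)
    (4,7) via y @ 0.4762  # hit
  → r_2 = 0.4762
beam 3: φ=90°, α=165°
  direction (-0.9659, 0.2588); cell (4,6); t to first gridline: x 0.7350, y 1.7773 (then +1.0353 / +3.8637)
    (3,6) via x @ 0.7350
    (2,6) via x @ 1.7703
    (2,7) via y @ 1.7773
    (1,7) via x @ 2.8056  # hit
  → r_3 = 2.8056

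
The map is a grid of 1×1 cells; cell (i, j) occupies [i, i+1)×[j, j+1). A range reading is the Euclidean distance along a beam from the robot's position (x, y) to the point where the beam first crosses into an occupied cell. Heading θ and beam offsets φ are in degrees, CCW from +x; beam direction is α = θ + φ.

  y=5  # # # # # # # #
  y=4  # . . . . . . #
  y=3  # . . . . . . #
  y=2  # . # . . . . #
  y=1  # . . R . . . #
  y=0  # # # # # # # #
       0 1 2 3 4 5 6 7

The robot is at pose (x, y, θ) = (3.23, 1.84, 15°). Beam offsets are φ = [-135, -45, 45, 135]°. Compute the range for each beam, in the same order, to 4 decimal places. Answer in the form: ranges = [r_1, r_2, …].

beam 1: φ=-135°, α=240°
  d=(-0.5000,-0.8660)  start (3,1)  tX=0.4600 tY=0.9699  stride 1/|dx|=2.0000 1/|dy|=1.1547
    cross x-line → (2,1), t=0.4600
    cross y-line → (2,0), t=0.9699 (wall)
  → r_1 = 0.9699
beam 2: φ=-45°, α=330°
  d=(0.8660,-0.5000)  start (3,1)  tX=0.8891 tY=1.6800  stride 1/|dx|=1.1547 1/|dy|=2.0000
    cross x-line → (4,1), t=0.8891
    cross y-line → (4,0), t=1.6800 (wall)
  → r_2 = 1.6800
beam 3: φ=45°, α=60°
  d=(0.5000,0.8660)  start (3,1)  tX=1.5400 tY=0.1848  stride 1/|dx|=2.0000 1/|dy|=1.1547
    cross y-line → (3,2), t=0.1848
    cross y-line → (3,3), t=1.3395
    cross x-line → (4,3), t=1.5400
    cross y-line → (4,4), t=2.4942
    cross x-line → (5,4), t=3.5400
    cross y-line → (5,5), t=3.6489 (wall)
  → r_3 = 3.6489
beam 4: φ=135°, α=150°
  d=(-0.8660,0.5000)  start (3,1)  tX=0.2656 tY=0.3200  stride 1/|dx|=1.1547 1/|dy|=2.0000
    cross x-line → (2,1), t=0.2656
    cross y-line → (2,2), t=0.3200 (wall)
  → r_4 = 0.3200

ranges = [0.9699, 1.6800, 3.6489, 0.3200]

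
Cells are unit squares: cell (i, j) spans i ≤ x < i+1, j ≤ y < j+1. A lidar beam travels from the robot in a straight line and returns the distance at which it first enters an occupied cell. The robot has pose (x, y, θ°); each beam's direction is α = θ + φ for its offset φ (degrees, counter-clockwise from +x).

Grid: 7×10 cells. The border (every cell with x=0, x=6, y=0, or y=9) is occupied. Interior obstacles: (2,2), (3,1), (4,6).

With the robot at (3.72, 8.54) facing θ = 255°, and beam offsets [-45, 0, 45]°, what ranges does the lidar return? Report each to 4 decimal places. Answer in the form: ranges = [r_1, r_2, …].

beam 1: φ=-45°, α=210°
  direction (-0.8660, -0.5000); cell (3,8); t to first gridline: x 0.8314, y 1.0800 (then +1.1547 / +2.0000)
    (2,8) via x @ 0.8314
    (2,7) via y @ 1.0800
    (1,7) via x @ 1.9861
    (1,6) via y @ 3.0800
    (0,6) via x @ 3.1408  # hit
  → r_1 = 3.1408
beam 2: φ=0°, α=255°
  direction (-0.2588, -0.9659); cell (3,8); t to first gridline: x 2.7819, y 0.5590 (then +3.8637 / +1.0353)
    (3,7) via y @ 0.5590
    (3,6) via y @ 1.5943
    (3,5) via y @ 2.6296
    (2,5) via x @ 2.7819
    (2,4) via y @ 3.6649
    (2,3) via y @ 4.7002
    (2,2) via y @ 5.7354  # hit
  → r_2 = 5.7354
beam 3: φ=45°, α=300°
  direction (0.5000, -0.8660); cell (3,8); t to first gridline: x 0.5600, y 0.6235 (then +2.0000 / +1.1547)
    (4,8) via x @ 0.5600
    (4,7) via y @ 0.6235
    (4,6) via y @ 1.7782  # hit
  → r_3 = 1.7782

ranges = [3.1408, 5.7354, 1.7782]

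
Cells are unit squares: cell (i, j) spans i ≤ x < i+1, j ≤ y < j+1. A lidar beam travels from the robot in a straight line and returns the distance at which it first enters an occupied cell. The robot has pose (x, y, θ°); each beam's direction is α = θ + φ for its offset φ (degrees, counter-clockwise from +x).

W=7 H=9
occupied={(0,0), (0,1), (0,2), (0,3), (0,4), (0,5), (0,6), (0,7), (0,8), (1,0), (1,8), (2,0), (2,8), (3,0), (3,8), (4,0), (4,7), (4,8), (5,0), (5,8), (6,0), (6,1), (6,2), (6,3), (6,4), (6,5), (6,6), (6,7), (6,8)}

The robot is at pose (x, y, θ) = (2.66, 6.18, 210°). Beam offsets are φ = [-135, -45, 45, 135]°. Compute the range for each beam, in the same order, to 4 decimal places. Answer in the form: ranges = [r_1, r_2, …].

ranges = [1.8842, 1.7186, 5.3627, 3.4578]

beam 1: φ=-135°, α=75°
  direction (0.2588, 0.9659); cell (2,6); t to first gridline: x 1.3137, y 0.8489 (then +3.8637 / +1.0353)
    (2,7) via y @ 0.8489
    (3,7) via x @ 1.3137
    (3,8) via y @ 1.8842  # hit
  → r_1 = 1.8842
beam 2: φ=-45°, α=165°
  direction (-0.9659, 0.2588); cell (2,6); t to first gridline: x 0.6833, y 3.1682 (then +1.0353 / +3.8637)
    (1,6) via x @ 0.6833
    (0,6) via x @ 1.7186  # hit
  → r_2 = 1.7186
beam 3: φ=45°, α=255°
  direction (-0.2588, -0.9659); cell (2,6); t to first gridline: x 2.5500, y 0.1863 (then +3.8637 / +1.0353)
    (2,5) via y @ 0.1863
    (2,4) via y @ 1.2216
    (2,3) via y @ 2.2569
    (1,3) via x @ 2.5500
    (1,2) via y @ 3.2922
    (1,1) via y @ 4.3275
    (1,0) via y @ 5.3627  # hit
  → r_3 = 5.3627
beam 4: φ=135°, α=345°
  direction (0.9659, -0.2588); cell (2,6); t to first gridline: x 0.3520, y 0.6955 (then +1.0353 / +3.8637)
    (3,6) via x @ 0.3520
    (3,5) via y @ 0.6955
    (4,5) via x @ 1.3873
    (5,5) via x @ 2.4225
    (6,5) via x @ 3.4578  # hit
  → r_4 = 3.4578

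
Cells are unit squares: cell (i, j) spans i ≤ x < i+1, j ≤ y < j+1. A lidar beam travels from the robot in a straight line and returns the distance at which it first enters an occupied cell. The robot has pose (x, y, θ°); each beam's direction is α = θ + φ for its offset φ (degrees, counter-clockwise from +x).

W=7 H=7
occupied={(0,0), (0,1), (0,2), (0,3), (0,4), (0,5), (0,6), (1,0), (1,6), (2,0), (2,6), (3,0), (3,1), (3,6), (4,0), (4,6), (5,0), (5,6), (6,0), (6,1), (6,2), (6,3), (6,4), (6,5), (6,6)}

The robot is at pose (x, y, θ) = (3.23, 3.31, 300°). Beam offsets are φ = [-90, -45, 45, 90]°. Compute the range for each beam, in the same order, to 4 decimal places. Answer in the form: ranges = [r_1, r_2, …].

beam 1: φ=-90°, α=210°
  direction (-0.8660, -0.5000); cell (3,3); t to first gridline: x 0.2656, y 0.6200 (then +1.1547 / +2.0000)
    (2,3) via x @ 0.2656
    (2,2) via y @ 0.6200
    (1,2) via x @ 1.4203
    (0,2) via x @ 2.5750  # hit
  → r_1 = 2.5750
beam 2: φ=-45°, α=255°
  direction (-0.2588, -0.9659); cell (3,3); t to first gridline: x 0.8887, y 0.3209 (then +3.8637 / +1.0353)
    (3,2) via y @ 0.3209
    (2,2) via x @ 0.8887
    (2,1) via y @ 1.3562
    (2,0) via y @ 2.3915  # hit
  → r_2 = 2.3915
beam 3: φ=45°, α=345°
  direction (0.9659, -0.2588); cell (3,3); t to first gridline: x 0.7972, y 1.1977 (then +1.0353 / +3.8637)
    (4,3) via x @ 0.7972
    (4,2) via y @ 1.1977
    (5,2) via x @ 1.8324
    (6,2) via x @ 2.8677  # hit
  → r_3 = 2.8677
beam 4: φ=90°, α=30°
  direction (0.8660, 0.5000); cell (3,3); t to first gridline: x 0.8891, y 1.3800 (then +1.1547 / +2.0000)
    (4,3) via x @ 0.8891
    (4,4) via y @ 1.3800
    (5,4) via x @ 2.0438
    (6,4) via x @ 3.1985  # hit
  → r_4 = 3.1985

ranges = [2.5750, 2.3915, 2.8677, 3.1985]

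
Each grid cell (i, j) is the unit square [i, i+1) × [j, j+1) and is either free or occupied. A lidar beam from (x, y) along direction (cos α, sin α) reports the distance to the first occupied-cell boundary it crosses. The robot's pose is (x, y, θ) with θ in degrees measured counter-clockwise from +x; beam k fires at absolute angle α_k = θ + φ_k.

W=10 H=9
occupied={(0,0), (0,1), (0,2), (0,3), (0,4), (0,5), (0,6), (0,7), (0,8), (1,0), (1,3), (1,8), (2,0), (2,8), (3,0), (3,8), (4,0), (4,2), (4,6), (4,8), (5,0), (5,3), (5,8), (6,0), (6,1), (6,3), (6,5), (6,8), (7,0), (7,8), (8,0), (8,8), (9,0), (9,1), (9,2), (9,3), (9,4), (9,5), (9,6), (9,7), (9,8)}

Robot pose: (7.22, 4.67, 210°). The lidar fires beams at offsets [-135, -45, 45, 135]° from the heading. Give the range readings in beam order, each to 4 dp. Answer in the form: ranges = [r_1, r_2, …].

beam 1: φ=-135°, α=75°
  direction (0.2588, 0.9659); cell (7,4); t to first gridline: x 3.0137, y 0.3416 (then +3.8637 / +1.0353)
    (7,5) via y @ 0.3416
    (7,6) via y @ 1.3769
    (7,7) via y @ 2.4122
    (8,7) via x @ 3.0137
    (8,8) via y @ 3.4475  # hit
  → r_1 = 3.4475
beam 2: φ=-45°, α=165°
  direction (-0.9659, 0.2588); cell (7,4); t to first gridline: x 0.2278, y 1.2750 (then +1.0353 / +3.8637)
    (6,4) via x @ 0.2278
    (5,4) via x @ 1.2630
    (5,5) via y @ 1.2750
    (4,5) via x @ 2.2983
    (3,5) via x @ 3.3336
    (2,5) via x @ 4.3689
    (2,6) via y @ 5.1387
    (1,6) via x @ 5.4041
    (0,6) via x @ 6.4394  # hit
  → r_2 = 6.4394
beam 3: φ=45°, α=255°
  direction (-0.2588, -0.9659); cell (7,4); t to first gridline: x 0.8500, y 0.6936 (then +3.8637 / +1.0353)
    (7,3) via y @ 0.6936
    (6,3) via x @ 0.8500  # hit
  → r_3 = 0.8500
beam 4: φ=135°, α=345°
  direction (0.9659, -0.2588); cell (7,4); t to first gridline: x 0.8075, y 2.5887 (then +1.0353 / +3.8637)
    (8,4) via x @ 0.8075
    (9,4) via x @ 1.8428  # hit
  → r_4 = 1.8428

ranges = [3.4475, 6.4394, 0.8500, 1.8428]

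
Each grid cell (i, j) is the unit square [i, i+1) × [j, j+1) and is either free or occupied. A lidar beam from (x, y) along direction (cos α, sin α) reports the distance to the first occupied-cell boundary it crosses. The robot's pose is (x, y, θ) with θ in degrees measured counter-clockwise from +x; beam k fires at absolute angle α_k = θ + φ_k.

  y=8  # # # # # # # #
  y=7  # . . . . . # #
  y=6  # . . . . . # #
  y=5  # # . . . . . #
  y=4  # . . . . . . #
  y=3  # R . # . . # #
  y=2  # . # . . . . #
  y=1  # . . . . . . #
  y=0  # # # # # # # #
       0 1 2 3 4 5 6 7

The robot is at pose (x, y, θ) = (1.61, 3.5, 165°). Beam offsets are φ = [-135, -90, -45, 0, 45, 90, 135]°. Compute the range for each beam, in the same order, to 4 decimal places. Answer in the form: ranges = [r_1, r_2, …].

beam 1: φ=-135°, α=30°
  dir = (cos 30°, sin 30°) = (0.8660, 0.5000); from cell (1,3)
  next x-line at t=0.4503, next y-line at t=1.0000; Δt_x=1.1547, Δt_y=2.0000
    x: enter (2,3) at t=0.4503
    y: enter (2,4) at t=1.0000
    x: enter (3,4) at t=1.6050
    x: enter (4,4) at t=2.7597
    y: enter (4,5) at t=3.0000
    x: enter (5,5) at t=3.9144
    y: enter (5,6) at t=5.0000
    x: enter (6,6) at t=5.0691 ← occupied
  → r_1 = 5.0691
beam 2: φ=-90°, α=75°
  dir = (cos 75°, sin 75°) = (0.2588, 0.9659); from cell (1,3)
  next x-line at t=1.5068, next y-line at t=0.5176; Δt_x=3.8637, Δt_y=1.0353
    y: enter (1,4) at t=0.5176
    x: enter (2,4) at t=1.5068
    y: enter (2,5) at t=1.5529
    y: enter (2,6) at t=2.5882
    y: enter (2,7) at t=3.6235
    y: enter (2,8) at t=4.6587 ← occupied
  → r_2 = 4.6587
beam 3: φ=-45°, α=120°
  dir = (cos 120°, sin 120°) = (-0.5000, 0.8660); from cell (1,3)
  next x-line at t=1.2200, next y-line at t=0.5774; Δt_x=2.0000, Δt_y=1.1547
    y: enter (1,4) at t=0.5774
    x: enter (0,4) at t=1.2200 ← occupied
  → r_3 = 1.2200
beam 4: φ=0°, α=165°
  dir = (cos 165°, sin 165°) = (-0.9659, 0.2588); from cell (1,3)
  next x-line at t=0.6315, next y-line at t=1.9319; Δt_x=1.0353, Δt_y=3.8637
    x: enter (0,3) at t=0.6315 ← occupied
  → r_4 = 0.6315
beam 5: φ=45°, α=210°
  dir = (cos 210°, sin 210°) = (-0.8660, -0.5000); from cell (1,3)
  next x-line at t=0.7044, next y-line at t=1.0000; Δt_x=1.1547, Δt_y=2.0000
    x: enter (0,3) at t=0.7044 ← occupied
  → r_5 = 0.7044
beam 6: φ=90°, α=255°
  dir = (cos 255°, sin 255°) = (-0.2588, -0.9659); from cell (1,3)
  next x-line at t=2.3569, next y-line at t=0.5176; Δt_x=3.8637, Δt_y=1.0353
    y: enter (1,2) at t=0.5176
    y: enter (1,1) at t=1.5529
    x: enter (0,1) at t=2.3569 ← occupied
  → r_6 = 2.3569
beam 7: φ=135°, α=300°
  dir = (cos 300°, sin 300°) = (0.5000, -0.8660); from cell (1,3)
  next x-line at t=0.7800, next y-line at t=0.5774; Δt_x=2.0000, Δt_y=1.1547
    y: enter (1,2) at t=0.5774
    x: enter (2,2) at t=0.7800 ← occupied
  → r_7 = 0.7800

ranges = [5.0691, 4.6587, 1.2200, 0.6315, 0.7044, 2.3569, 0.7800]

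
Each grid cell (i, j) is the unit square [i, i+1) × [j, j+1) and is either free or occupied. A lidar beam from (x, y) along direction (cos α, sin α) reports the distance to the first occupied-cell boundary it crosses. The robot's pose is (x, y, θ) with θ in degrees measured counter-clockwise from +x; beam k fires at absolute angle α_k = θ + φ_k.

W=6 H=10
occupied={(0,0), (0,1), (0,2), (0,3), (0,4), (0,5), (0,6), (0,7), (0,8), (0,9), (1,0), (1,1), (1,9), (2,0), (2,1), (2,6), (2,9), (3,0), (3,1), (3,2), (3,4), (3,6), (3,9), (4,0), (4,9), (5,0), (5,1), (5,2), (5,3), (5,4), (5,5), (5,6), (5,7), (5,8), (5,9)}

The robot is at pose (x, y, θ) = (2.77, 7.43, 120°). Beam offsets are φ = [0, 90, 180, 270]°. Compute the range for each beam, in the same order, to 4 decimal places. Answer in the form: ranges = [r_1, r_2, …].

beam 1: φ=0°, α=120°
  direction (-0.5000, 0.8660); cell (2,7); t to first gridline: x 1.5400, y 0.6582 (then +2.0000 / +1.1547)
    (2,8) via y @ 0.6582
    (1,8) via x @ 1.5400
    (1,9) via y @ 1.8129  # hit
  → r_1 = 1.8129
beam 2: φ=90°, α=210°
  direction (-0.8660, -0.5000); cell (2,7); t to first gridline: x 0.8891, y 0.8600 (then +1.1547 / +2.0000)
    (2,6) via y @ 0.8600  # hit
  → r_2 = 0.8600
beam 3: φ=180°, α=300°
  direction (0.5000, -0.8660); cell (2,7); t to first gridline: x 0.4600, y 0.4965 (then +2.0000 / +1.1547)
    (3,7) via x @ 0.4600
    (3,6) via y @ 0.4965  # hit
  → r_3 = 0.4965
beam 4: φ=270°, α=30°
  direction (0.8660, 0.5000); cell (2,7); t to first gridline: x 0.2656, y 1.1400 (then +1.1547 / +2.0000)
    (3,7) via x @ 0.2656
    (3,8) via y @ 1.1400
    (4,8) via x @ 1.4203
    (5,8) via x @ 2.5750  # hit
  → r_4 = 2.5750

ranges = [1.8129, 0.8600, 0.4965, 2.5750]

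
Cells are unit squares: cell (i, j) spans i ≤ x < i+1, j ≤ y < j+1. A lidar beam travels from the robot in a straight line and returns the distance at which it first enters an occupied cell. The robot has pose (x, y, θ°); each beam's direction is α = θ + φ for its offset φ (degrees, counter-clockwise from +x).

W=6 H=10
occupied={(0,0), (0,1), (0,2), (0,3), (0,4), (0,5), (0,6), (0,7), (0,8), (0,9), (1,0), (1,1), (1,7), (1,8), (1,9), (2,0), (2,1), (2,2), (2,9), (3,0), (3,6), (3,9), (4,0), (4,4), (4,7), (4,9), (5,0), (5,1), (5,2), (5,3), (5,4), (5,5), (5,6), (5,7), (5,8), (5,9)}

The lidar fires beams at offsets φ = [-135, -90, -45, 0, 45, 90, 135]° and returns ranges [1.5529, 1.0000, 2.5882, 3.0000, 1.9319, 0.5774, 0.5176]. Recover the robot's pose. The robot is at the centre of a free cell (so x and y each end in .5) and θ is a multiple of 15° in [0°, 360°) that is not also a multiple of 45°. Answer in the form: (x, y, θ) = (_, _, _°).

(x, y, θ) = (1.5, 3.5, 60°)

Enumerate (i+0.5, j+0.5, θ) over the 24 free cells and 16 admissible headings. For each, cast all 7 beams and compare to the given ranges.
  (3.5, 5.5, 240°): beam 1 = 0.5176 ≠ 1.5529 ✗
  (4.5, 8.5, 165°): beam 1 = 0.5774 ≠ 1.5529 ✗
  (1.5, 3.5, 15°): beam 1 = 1.0000 ≠ 1.5529 ✗
  …
  (1.5, 3.5, 60°): r_1=1.5529, r_2=1.0000, r_3=2.5882, r_4=3.0000, r_5=1.9319, r_6=0.5774, r_7=0.5176 — all match ✓
Unique over the lattice → pose = (1.5, 3.5, 60°).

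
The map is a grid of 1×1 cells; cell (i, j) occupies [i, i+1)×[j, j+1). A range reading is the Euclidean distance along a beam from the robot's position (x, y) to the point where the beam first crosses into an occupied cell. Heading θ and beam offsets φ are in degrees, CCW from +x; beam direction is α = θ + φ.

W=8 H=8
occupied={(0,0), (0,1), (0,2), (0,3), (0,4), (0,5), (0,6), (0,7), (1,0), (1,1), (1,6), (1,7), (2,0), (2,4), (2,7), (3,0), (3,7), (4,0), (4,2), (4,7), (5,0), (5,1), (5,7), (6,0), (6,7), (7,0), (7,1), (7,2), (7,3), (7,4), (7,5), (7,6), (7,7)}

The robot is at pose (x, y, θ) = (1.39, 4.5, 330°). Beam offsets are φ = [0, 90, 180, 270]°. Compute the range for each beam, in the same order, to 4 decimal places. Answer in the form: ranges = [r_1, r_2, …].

beam 1: φ=0°, α=330°
  cosα=0.8660 sinα=-0.5000 | (1,4) | tMaxX 0.7044 tMaxY 1.0000 | tΔX 1.1547 tΔY 2.0000
    t=0.7044 [x] (2,4) — stop
  → r_1 = 0.7044
beam 2: φ=90°, α=60°
  cosα=0.5000 sinα=0.8660 | (1,4) | tMaxX 1.2200 tMaxY 0.5774 | tΔX 2.0000 tΔY 1.1547
    t=0.5774 [y] (1,5)
    t=1.2200 [x] (2,5)
    t=1.7321 [y] (2,6)
    t=2.8868 [y] (2,7) — stop
  → r_2 = 2.8868
beam 3: φ=180°, α=150°
  cosα=-0.8660 sinα=0.5000 | (1,4) | tMaxX 0.4503 tMaxY 1.0000 | tΔX 1.1547 tΔY 2.0000
    t=0.4503 [x] (0,4) — stop
  → r_3 = 0.4503
beam 4: φ=270°, α=240°
  cosα=-0.5000 sinα=-0.8660 | (1,4) | tMaxX 0.7800 tMaxY 0.5774 | tΔX 2.0000 tΔY 1.1547
    t=0.5774 [y] (1,3)
    t=0.7800 [x] (0,3) — stop
  → r_4 = 0.7800

ranges = [0.7044, 2.8868, 0.4503, 0.7800]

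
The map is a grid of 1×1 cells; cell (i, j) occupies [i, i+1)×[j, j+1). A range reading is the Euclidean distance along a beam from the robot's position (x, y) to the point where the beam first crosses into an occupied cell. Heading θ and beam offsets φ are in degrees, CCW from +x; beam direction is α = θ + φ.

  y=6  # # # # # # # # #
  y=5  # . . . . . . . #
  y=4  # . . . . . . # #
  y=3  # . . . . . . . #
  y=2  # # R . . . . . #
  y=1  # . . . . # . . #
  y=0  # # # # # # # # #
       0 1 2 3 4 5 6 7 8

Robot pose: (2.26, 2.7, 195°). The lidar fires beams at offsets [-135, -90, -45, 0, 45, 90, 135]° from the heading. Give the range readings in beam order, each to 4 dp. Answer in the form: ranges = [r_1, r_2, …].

beam 1: φ=-135°, α=60°
  dir = (cos 60°, sin 60°) = (0.5000, 0.8660); from cell (2,2)
  next x-line at t=1.4800, next y-line at t=0.3464; Δt_x=2.0000, Δt_y=1.1547
    y: enter (2,3) at t=0.3464
    x: enter (3,3) at t=1.4800
    y: enter (3,4) at t=1.5011
    y: enter (3,5) at t=2.6558
    x: enter (4,5) at t=3.4800
    y: enter (4,6) at t=3.8105 ← occupied
  → r_1 = 3.8105
beam 2: φ=-90°, α=105°
  dir = (cos 105°, sin 105°) = (-0.2588, 0.9659); from cell (2,2)
  next x-line at t=1.0046, next y-line at t=0.3106; Δt_x=3.8637, Δt_y=1.0353
    y: enter (2,3) at t=0.3106
    x: enter (1,3) at t=1.0046
    y: enter (1,4) at t=1.3459
    y: enter (1,5) at t=2.3811
    y: enter (1,6) at t=3.4164 ← occupied
  → r_2 = 3.4164
beam 3: φ=-45°, α=150°
  dir = (cos 150°, sin 150°) = (-0.8660, 0.5000); from cell (2,2)
  next x-line at t=0.3002, next y-line at t=0.6000; Δt_x=1.1547, Δt_y=2.0000
    x: enter (1,2) at t=0.3002 ← occupied
  → r_3 = 0.3002
beam 4: φ=0°, α=195°
  dir = (cos 195°, sin 195°) = (-0.9659, -0.2588); from cell (2,2)
  next x-line at t=0.2692, next y-line at t=2.7046; Δt_x=1.0353, Δt_y=3.8637
    x: enter (1,2) at t=0.2692 ← occupied
  → r_4 = 0.2692
beam 5: φ=45°, α=240°
  dir = (cos 240°, sin 240°) = (-0.5000, -0.8660); from cell (2,2)
  next x-line at t=0.5200, next y-line at t=0.8083; Δt_x=2.0000, Δt_y=1.1547
    x: enter (1,2) at t=0.5200 ← occupied
  → r_5 = 0.5200
beam 6: φ=90°, α=285°
  dir = (cos 285°, sin 285°) = (0.2588, -0.9659); from cell (2,2)
  next x-line at t=2.8591, next y-line at t=0.7247; Δt_x=3.8637, Δt_y=1.0353
    y: enter (2,1) at t=0.7247
    y: enter (2,0) at t=1.7600 ← occupied
  → r_6 = 1.7600
beam 7: φ=135°, α=330°
  dir = (cos 330°, sin 330°) = (0.8660, -0.5000); from cell (2,2)
  next x-line at t=0.8545, next y-line at t=1.4000; Δt_x=1.1547, Δt_y=2.0000
    x: enter (3,2) at t=0.8545
    y: enter (3,1) at t=1.4000
    x: enter (4,1) at t=2.0092
    x: enter (5,1) at t=3.1639 ← occupied
  → r_7 = 3.1639

ranges = [3.8105, 3.4164, 0.3002, 0.2692, 0.5200, 1.7600, 3.1639]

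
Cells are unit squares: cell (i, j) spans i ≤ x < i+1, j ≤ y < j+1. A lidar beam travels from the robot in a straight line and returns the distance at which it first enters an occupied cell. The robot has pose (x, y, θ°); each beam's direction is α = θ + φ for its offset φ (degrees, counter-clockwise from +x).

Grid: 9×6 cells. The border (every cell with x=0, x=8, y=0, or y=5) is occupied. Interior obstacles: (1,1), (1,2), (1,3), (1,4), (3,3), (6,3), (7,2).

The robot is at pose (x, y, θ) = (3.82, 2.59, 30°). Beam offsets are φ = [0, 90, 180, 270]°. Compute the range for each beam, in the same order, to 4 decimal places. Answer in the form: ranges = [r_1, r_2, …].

beam 1: φ=0°, α=30°
  d=(0.8660,0.5000)  start (3,2)  tX=0.2078 tY=0.8200  stride 1/|dx|=1.1547 1/|dy|=2.0000
    cross x-line → (4,2), t=0.2078
    cross y-line → (4,3), t=0.8200
    cross x-line → (5,3), t=1.3625
    cross x-line → (6,3), t=2.5172 (wall)
  → r_1 = 2.5172
beam 2: φ=90°, α=120°
  d=(-0.5000,0.8660)  start (3,2)  tX=1.6400 tY=0.4734  stride 1/|dx|=2.0000 1/|dy|=1.1547
    cross y-line → (3,3), t=0.4734 (wall)
  → r_2 = 0.4734
beam 3: φ=180°, α=210°
  d=(-0.8660,-0.5000)  start (3,2)  tX=0.9469 tY=1.1800  stride 1/|dx|=1.1547 1/|dy|=2.0000
    cross x-line → (2,2), t=0.9469
    cross y-line → (2,1), t=1.1800
    cross x-line → (1,1), t=2.1016 (wall)
  → r_3 = 2.1016
beam 4: φ=270°, α=300°
  d=(0.5000,-0.8660)  start (3,2)  tX=0.3600 tY=0.6813  stride 1/|dx|=2.0000 1/|dy|=1.1547
    cross x-line → (4,2), t=0.3600
    cross y-line → (4,1), t=0.6813
    cross y-line → (4,0), t=1.8360 (wall)
  → r_4 = 1.8360

ranges = [2.5172, 0.4734, 2.1016, 1.8360]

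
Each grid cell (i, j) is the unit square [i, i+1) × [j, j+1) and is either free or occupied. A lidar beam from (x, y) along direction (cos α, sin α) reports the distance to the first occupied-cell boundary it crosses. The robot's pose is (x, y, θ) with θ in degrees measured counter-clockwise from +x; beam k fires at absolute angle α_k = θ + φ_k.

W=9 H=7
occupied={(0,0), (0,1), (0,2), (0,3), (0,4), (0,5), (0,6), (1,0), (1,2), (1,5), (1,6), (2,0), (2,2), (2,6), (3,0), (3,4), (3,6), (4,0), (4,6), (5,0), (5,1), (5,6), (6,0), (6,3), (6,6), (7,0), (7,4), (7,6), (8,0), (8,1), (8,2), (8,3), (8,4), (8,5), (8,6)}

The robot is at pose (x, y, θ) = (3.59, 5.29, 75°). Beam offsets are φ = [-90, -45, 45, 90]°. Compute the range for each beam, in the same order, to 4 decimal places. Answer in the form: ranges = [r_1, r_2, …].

ranges = [3.5303, 1.4200, 0.8198, 1.6461]

beam 1: φ=-90°, α=345°
  direction (0.9659, -0.2588); cell (3,5); t to first gridline: x 0.4245, y 1.1205 (then +1.0353 / +3.8637)
    (4,5) via x @ 0.4245
    (4,4) via y @ 1.1205
    (5,4) via x @ 1.4597
    (6,4) via x @ 2.4950
    (7,4) via x @ 3.5303  # hit
  → r_1 = 3.5303
beam 2: φ=-45°, α=30°
  direction (0.8660, 0.5000); cell (3,5); t to first gridline: x 0.4734, y 1.4200 (then +1.1547 / +2.0000)
    (4,5) via x @ 0.4734
    (4,6) via y @ 1.4200  # hit
  → r_2 = 1.4200
beam 3: φ=45°, α=120°
  direction (-0.5000, 0.8660); cell (3,5); t to first gridline: x 1.1800, y 0.8198 (then +2.0000 / +1.1547)
    (3,6) via y @ 0.8198  # hit
  → r_3 = 0.8198
beam 4: φ=90°, α=165°
  direction (-0.9659, 0.2588); cell (3,5); t to first gridline: x 0.6108, y 2.7432 (then +1.0353 / +3.8637)
    (2,5) via x @ 0.6108
    (1,5) via x @ 1.6461  # hit
  → r_4 = 1.6461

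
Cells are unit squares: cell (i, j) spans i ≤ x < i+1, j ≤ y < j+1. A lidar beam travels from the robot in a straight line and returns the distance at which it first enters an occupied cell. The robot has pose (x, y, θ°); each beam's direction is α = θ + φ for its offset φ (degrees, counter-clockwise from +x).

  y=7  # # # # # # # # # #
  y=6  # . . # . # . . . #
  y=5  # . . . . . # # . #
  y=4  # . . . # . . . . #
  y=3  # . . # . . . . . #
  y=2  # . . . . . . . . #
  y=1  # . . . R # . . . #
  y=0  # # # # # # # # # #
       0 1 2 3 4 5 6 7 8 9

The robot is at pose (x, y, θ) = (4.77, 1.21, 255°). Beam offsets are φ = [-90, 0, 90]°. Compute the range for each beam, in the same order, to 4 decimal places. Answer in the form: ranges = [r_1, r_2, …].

beam 1: φ=-90°, α=165°
  cosα=-0.9659 sinα=0.2588 | (4,1) | tMaxX 0.7972 tMaxY 3.0523 | tΔX 1.0353 tΔY 3.8637
    t=0.7972 [x] (3,1)
    t=1.8324 [x] (2,1)
    t=2.8677 [x] (1,1)
    t=3.0523 [y] (1,2)
    t=3.9030 [x] (0,2) — stop
  → r_1 = 3.9030
beam 2: φ=0°, α=255°
  cosα=-0.2588 sinα=-0.9659 | (4,1) | tMaxX 2.9751 tMaxY 0.2174 | tΔX 3.8637 tΔY 1.0353
    t=0.2174 [y] (4,0) — stop
  → r_2 = 0.2174
beam 3: φ=90°, α=345°
  cosα=0.9659 sinα=-0.2588 | (4,1) | tMaxX 0.2381 tMaxY 0.8114 | tΔX 1.0353 tΔY 3.8637
    t=0.2381 [x] (5,1) — stop
  → r_3 = 0.2381

ranges = [3.9030, 0.2174, 0.2381]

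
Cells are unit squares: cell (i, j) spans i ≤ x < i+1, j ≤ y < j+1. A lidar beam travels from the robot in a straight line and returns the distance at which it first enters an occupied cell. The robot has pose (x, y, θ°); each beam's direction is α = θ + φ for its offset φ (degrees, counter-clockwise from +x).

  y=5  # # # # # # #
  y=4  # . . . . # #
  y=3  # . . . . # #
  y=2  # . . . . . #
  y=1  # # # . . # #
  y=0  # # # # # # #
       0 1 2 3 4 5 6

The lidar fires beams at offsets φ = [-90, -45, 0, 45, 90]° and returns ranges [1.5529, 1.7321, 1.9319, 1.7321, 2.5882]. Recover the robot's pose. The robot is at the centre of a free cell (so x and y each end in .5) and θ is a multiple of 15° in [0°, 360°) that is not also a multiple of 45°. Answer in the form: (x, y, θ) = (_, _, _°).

Candidates: 15 free-cell centres × 16 headings = 240 poses. Raycast each; keep the one whose scan matches to 4 dp.
  (4.5, 3.5, 330°): beam 1 = 2.8868 ≠ 1.5529 ✗
  (2.5, 4.5, 330°): beam 1 = 2.8868 ≠ 1.5529 ✗
  (3.5, 2.5, 150°): beam 1 = 2.8868 ≠ 1.5529 ✗
  …
  (3.5, 2.5, 345°): r_1=1.5529, r_2=1.7321, r_3=1.9319, r_4=1.7321, r_5=2.5882 — all match ✓
Only this pose fits every beam.

(x, y, θ) = (3.5, 2.5, 345°)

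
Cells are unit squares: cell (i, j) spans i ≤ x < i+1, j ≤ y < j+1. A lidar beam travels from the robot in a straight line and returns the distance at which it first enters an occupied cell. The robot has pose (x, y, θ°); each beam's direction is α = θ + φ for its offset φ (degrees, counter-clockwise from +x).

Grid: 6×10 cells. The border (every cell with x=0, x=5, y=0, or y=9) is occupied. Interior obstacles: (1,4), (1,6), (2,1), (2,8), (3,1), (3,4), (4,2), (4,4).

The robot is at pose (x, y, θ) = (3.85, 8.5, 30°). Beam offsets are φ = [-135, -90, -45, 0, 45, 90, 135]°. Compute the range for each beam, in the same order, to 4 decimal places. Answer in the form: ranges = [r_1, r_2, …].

beam 1: φ=-135°, α=255°
  dir = (cos 255°, sin 255°) = (-0.2588, -0.9659); from cell (3,8)
  next x-line at t=3.2841, next y-line at t=0.5176; Δt_x=3.8637, Δt_y=1.0353
    y: enter (3,7) at t=0.5176
    y: enter (3,6) at t=1.5529
    y: enter (3,5) at t=2.5882
    x: enter (2,5) at t=3.2841
    y: enter (2,4) at t=3.6235
    y: enter (2,3) at t=4.6587
    y: enter (2,2) at t=5.6940
    y: enter (2,1) at t=6.7293 ← occupied
  → r_1 = 6.7293
beam 2: φ=-90°, α=300°
  dir = (cos 300°, sin 300°) = (0.5000, -0.8660); from cell (3,8)
  next x-line at t=0.3000, next y-line at t=0.5774; Δt_x=2.0000, Δt_y=1.1547
    x: enter (4,8) at t=0.3000
    y: enter (4,7) at t=0.5774
    y: enter (4,6) at t=1.7321
    x: enter (5,6) at t=2.3000 ← occupied
  → r_2 = 2.3000
beam 3: φ=-45°, α=345°
  dir = (cos 345°, sin 345°) = (0.9659, -0.2588); from cell (3,8)
  next x-line at t=0.1553, next y-line at t=1.9319; Δt_x=1.0353, Δt_y=3.8637
    x: enter (4,8) at t=0.1553
    x: enter (5,8) at t=1.1906 ← occupied
  → r_3 = 1.1906
beam 4: φ=0°, α=30°
  dir = (cos 30°, sin 30°) = (0.8660, 0.5000); from cell (3,8)
  next x-line at t=0.1732, next y-line at t=1.0000; Δt_x=1.1547, Δt_y=2.0000
    x: enter (4,8) at t=0.1732
    y: enter (4,9) at t=1.0000 ← occupied
  → r_4 = 1.0000
beam 5: φ=45°, α=75°
  dir = (cos 75°, sin 75°) = (0.2588, 0.9659); from cell (3,8)
  next x-line at t=0.5796, next y-line at t=0.5176; Δt_x=3.8637, Δt_y=1.0353
    y: enter (3,9) at t=0.5176 ← occupied
  → r_5 = 0.5176
beam 6: φ=90°, α=120°
  dir = (cos 120°, sin 120°) = (-0.5000, 0.8660); from cell (3,8)
  next x-line at t=1.7000, next y-line at t=0.5774; Δt_x=2.0000, Δt_y=1.1547
    y: enter (3,9) at t=0.5774 ← occupied
  → r_6 = 0.5774
beam 7: φ=135°, α=165°
  dir = (cos 165°, sin 165°) = (-0.9659, 0.2588); from cell (3,8)
  next x-line at t=0.8800, next y-line at t=1.9319; Δt_x=1.0353, Δt_y=3.8637
    x: enter (2,8) at t=0.8800 ← occupied
  → r_7 = 0.8800

ranges = [6.7293, 2.3000, 1.1906, 1.0000, 0.5176, 0.5774, 0.8800]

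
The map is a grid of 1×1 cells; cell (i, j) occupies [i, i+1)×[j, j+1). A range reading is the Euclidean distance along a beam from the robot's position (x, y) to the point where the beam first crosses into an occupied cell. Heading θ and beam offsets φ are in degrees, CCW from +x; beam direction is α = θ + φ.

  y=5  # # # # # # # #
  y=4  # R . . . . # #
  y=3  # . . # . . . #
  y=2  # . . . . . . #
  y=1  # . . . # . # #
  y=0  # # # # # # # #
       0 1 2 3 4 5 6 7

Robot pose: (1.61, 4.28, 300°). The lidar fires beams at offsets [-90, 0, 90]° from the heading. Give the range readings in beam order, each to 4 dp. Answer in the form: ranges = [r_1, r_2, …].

beam 1: φ=-90°, α=210°
  dir = (cos 210°, sin 210°) = (-0.8660, -0.5000); from cell (1,4)
  next x-line at t=0.7044, next y-line at t=0.5600; Δt_x=1.1547, Δt_y=2.0000
    y: enter (1,3) at t=0.5600
    x: enter (0,3) at t=0.7044 ← occupied
  → r_1 = 0.7044
beam 2: φ=0°, α=300°
  dir = (cos 300°, sin 300°) = (0.5000, -0.8660); from cell (1,4)
  next x-line at t=0.7800, next y-line at t=0.3233; Δt_x=2.0000, Δt_y=1.1547
    y: enter (1,3) at t=0.3233
    x: enter (2,3) at t=0.7800
    y: enter (2,2) at t=1.4780
    y: enter (2,1) at t=2.6327
    x: enter (3,1) at t=2.7800
    y: enter (3,0) at t=3.7874 ← occupied
  → r_2 = 3.7874
beam 3: φ=90°, α=30°
  dir = (cos 30°, sin 30°) = (0.8660, 0.5000); from cell (1,4)
  next x-line at t=0.4503, next y-line at t=1.4400; Δt_x=1.1547, Δt_y=2.0000
    x: enter (2,4) at t=0.4503
    y: enter (2,5) at t=1.4400 ← occupied
  → r_3 = 1.4400

ranges = [0.7044, 3.7874, 1.4400]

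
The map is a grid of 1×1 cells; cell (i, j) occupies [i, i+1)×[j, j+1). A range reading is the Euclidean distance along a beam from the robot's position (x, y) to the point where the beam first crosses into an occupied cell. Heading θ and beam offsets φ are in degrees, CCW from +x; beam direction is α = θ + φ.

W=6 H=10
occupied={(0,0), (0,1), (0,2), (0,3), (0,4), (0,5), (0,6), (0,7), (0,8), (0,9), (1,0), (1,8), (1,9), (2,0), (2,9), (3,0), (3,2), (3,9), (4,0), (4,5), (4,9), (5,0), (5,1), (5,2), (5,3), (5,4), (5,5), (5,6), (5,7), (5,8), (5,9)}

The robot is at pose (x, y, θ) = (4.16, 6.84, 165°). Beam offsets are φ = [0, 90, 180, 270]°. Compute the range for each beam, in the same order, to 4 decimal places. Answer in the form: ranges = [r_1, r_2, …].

ranges = [3.2715, 3.9755, 0.8696, 2.2362]

beam 1: φ=0°, α=165°
  dir = (cos 165°, sin 165°) = (-0.9659, 0.2588); from cell (4,6)
  next x-line at t=0.1656, next y-line at t=0.6182; Δt_x=1.0353, Δt_y=3.8637
    x: enter (3,6) at t=0.1656
    y: enter (3,7) at t=0.6182
    x: enter (2,7) at t=1.2009
    x: enter (1,7) at t=2.2362
    x: enter (0,7) at t=3.2715 ← occupied
  → r_1 = 3.2715
beam 2: φ=90°, α=255°
  dir = (cos 255°, sin 255°) = (-0.2588, -0.9659); from cell (4,6)
  next x-line at t=0.6182, next y-line at t=0.8696; Δt_x=3.8637, Δt_y=1.0353
    x: enter (3,6) at t=0.6182
    y: enter (3,5) at t=0.8696
    y: enter (3,4) at t=1.9049
    y: enter (3,3) at t=2.9402
    y: enter (3,2) at t=3.9755 ← occupied
  → r_2 = 3.9755
beam 3: φ=180°, α=345°
  dir = (cos 345°, sin 345°) = (0.9659, -0.2588); from cell (4,6)
  next x-line at t=0.8696, next y-line at t=3.2455; Δt_x=1.0353, Δt_y=3.8637
    x: enter (5,6) at t=0.8696 ← occupied
  → r_3 = 0.8696
beam 4: φ=270°, α=75°
  dir = (cos 75°, sin 75°) = (0.2588, 0.9659); from cell (4,6)
  next x-line at t=3.2455, next y-line at t=0.1656; Δt_x=3.8637, Δt_y=1.0353
    y: enter (4,7) at t=0.1656
    y: enter (4,8) at t=1.2009
    y: enter (4,9) at t=2.2362 ← occupied
  → r_4 = 2.2362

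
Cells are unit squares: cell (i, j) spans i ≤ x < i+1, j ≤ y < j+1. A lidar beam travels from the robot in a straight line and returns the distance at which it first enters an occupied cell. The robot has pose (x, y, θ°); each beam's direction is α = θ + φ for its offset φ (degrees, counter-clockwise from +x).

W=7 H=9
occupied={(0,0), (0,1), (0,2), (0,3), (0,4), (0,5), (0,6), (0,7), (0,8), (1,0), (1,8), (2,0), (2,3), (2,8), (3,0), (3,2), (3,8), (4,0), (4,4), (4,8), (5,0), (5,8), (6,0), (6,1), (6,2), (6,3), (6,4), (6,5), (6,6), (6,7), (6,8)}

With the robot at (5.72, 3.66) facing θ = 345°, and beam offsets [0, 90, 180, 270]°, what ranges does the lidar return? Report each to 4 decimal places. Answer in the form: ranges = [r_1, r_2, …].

beam 1: φ=0°, α=345°
  d=(0.9659,-0.2588)  start (5,3)  tX=0.2899 tY=2.5500  stride 1/|dx|=1.0353 1/|dy|=3.8637
    cross x-line → (6,3), t=0.2899 (wall)
  → r_1 = 0.2899
beam 2: φ=90°, α=75°
  d=(0.2588,0.9659)  start (5,3)  tX=1.0818 tY=0.3520  stride 1/|dx|=3.8637 1/|dy|=1.0353
    cross y-line → (5,4), t=0.3520
    cross x-line → (6,4), t=1.0818 (wall)
  → r_2 = 1.0818
beam 3: φ=180°, α=165°
  d=(-0.9659,0.2588)  start (5,3)  tX=0.7454 tY=1.3137  stride 1/|dx|=1.0353 1/|dy|=3.8637
    cross x-line → (4,3), t=0.7454
    cross y-line → (4,4), t=1.3137 (wall)
  → r_3 = 1.3137
beam 4: φ=270°, α=255°
  d=(-0.2588,-0.9659)  start (5,3)  tX=2.7819 tY=0.6833  stride 1/|dx|=3.8637 1/|dy|=1.0353
    cross y-line → (5,2), t=0.6833
    cross y-line → (5,1), t=1.7186
    cross y-line → (5,0), t=2.7538 (wall)
  → r_4 = 2.7538

ranges = [0.2899, 1.0818, 1.3137, 2.7538]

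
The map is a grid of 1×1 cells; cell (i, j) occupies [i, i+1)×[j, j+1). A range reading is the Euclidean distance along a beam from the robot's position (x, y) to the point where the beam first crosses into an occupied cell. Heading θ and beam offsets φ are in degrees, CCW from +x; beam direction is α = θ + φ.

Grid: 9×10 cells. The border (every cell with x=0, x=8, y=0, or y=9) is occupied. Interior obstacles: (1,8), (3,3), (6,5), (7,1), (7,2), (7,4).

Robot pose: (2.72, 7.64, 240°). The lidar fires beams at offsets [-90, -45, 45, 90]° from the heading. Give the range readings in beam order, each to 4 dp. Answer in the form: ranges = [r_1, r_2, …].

ranges = [0.8314, 1.7807, 3.7684, 3.7874]

beam 1: φ=-90°, α=150°
  d=(-0.8660,0.5000)  start (2,7)  tX=0.8314 tY=0.7200  stride 1/|dx|=1.1547 1/|dy|=2.0000
    cross y-line → (2,8), t=0.7200
    cross x-line → (1,8), t=0.8314 (wall)
  → r_1 = 0.8314
beam 2: φ=-45°, α=195°
  d=(-0.9659,-0.2588)  start (2,7)  tX=0.7454 tY=2.4728  stride 1/|dx|=1.0353 1/|dy|=3.8637
    cross x-line → (1,7), t=0.7454
    cross x-line → (0,7), t=1.7807 (wall)
  → r_2 = 1.7807
beam 3: φ=45°, α=285°
  d=(0.2588,-0.9659)  start (2,7)  tX=1.0818 tY=0.6626  stride 1/|dx|=3.8637 1/|dy|=1.0353
    cross y-line → (2,6), t=0.6626
    cross x-line → (3,6), t=1.0818
    cross y-line → (3,5), t=1.6979
    cross y-line → (3,4), t=2.7331
    cross y-line → (3,3), t=3.7684 (wall)
  → r_3 = 3.7684
beam 4: φ=90°, α=330°
  d=(0.8660,-0.5000)  start (2,7)  tX=0.3233 tY=1.2800  stride 1/|dx|=1.1547 1/|dy|=2.0000
    cross x-line → (3,7), t=0.3233
    cross y-line → (3,6), t=1.2800
    cross x-line → (4,6), t=1.4780
    cross x-line → (5,6), t=2.6327
    cross y-line → (5,5), t=3.2800
    cross x-line → (6,5), t=3.7874 (wall)
  → r_4 = 3.7874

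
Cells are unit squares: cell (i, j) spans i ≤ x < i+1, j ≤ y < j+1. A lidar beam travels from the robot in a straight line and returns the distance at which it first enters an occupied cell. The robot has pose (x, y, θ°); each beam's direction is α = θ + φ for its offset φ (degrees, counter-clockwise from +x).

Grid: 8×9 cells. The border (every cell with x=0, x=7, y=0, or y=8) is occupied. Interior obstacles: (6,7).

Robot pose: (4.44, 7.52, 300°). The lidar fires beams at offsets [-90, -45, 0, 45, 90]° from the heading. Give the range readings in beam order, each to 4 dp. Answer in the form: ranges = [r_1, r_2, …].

beam 1: φ=-90°, α=210°
  dir = (cos 210°, sin 210°) = (-0.8660, -0.5000); from cell (4,7)
  next x-line at t=0.5081, next y-line at t=1.0400; Δt_x=1.1547, Δt_y=2.0000
    x: enter (3,7) at t=0.5081
    y: enter (3,6) at t=1.0400
    x: enter (2,6) at t=1.6628
    x: enter (1,6) at t=2.8175
    y: enter (1,5) at t=3.0400
    x: enter (0,5) at t=3.9722 ← occupied
  → r_1 = 3.9722
beam 2: φ=-45°, α=255°
  dir = (cos 255°, sin 255°) = (-0.2588, -0.9659); from cell (4,7)
  next x-line at t=1.7000, next y-line at t=0.5383; Δt_x=3.8637, Δt_y=1.0353
    y: enter (4,6) at t=0.5383
    y: enter (4,5) at t=1.5736
    x: enter (3,5) at t=1.7000
    y: enter (3,4) at t=2.6089
    y: enter (3,3) at t=3.6442
    y: enter (3,2) at t=4.6794
    x: enter (2,2) at t=5.5637
    y: enter (2,1) at t=5.7147
    y: enter (2,0) at t=6.7500 ← occupied
  → r_2 = 6.7500
beam 3: φ=0°, α=300°
  dir = (cos 300°, sin 300°) = (0.5000, -0.8660); from cell (4,7)
  next x-line at t=1.1200, next y-line at t=0.6004; Δt_x=2.0000, Δt_y=1.1547
    y: enter (4,6) at t=0.6004
    x: enter (5,6) at t=1.1200
    y: enter (5,5) at t=1.7551
    y: enter (5,4) at t=2.9098
    x: enter (6,4) at t=3.1200
    y: enter (6,3) at t=4.0645
    x: enter (7,3) at t=5.1200 ← occupied
  → r_3 = 5.1200
beam 4: φ=45°, α=345°
  dir = (cos 345°, sin 345°) = (0.9659, -0.2588); from cell (4,7)
  next x-line at t=0.5798, next y-line at t=2.0091; Δt_x=1.0353, Δt_y=3.8637
    x: enter (5,7) at t=0.5798
    x: enter (6,7) at t=1.6150 ← occupied
  → r_4 = 1.6150
beam 5: φ=90°, α=30°
  dir = (cos 30°, sin 30°) = (0.8660, 0.5000); from cell (4,7)
  next x-line at t=0.6466, next y-line at t=0.9600; Δt_x=1.1547, Δt_y=2.0000
    x: enter (5,7) at t=0.6466
    y: enter (5,8) at t=0.9600 ← occupied
  → r_5 = 0.9600

ranges = [3.9722, 6.7500, 5.1200, 1.6150, 0.9600]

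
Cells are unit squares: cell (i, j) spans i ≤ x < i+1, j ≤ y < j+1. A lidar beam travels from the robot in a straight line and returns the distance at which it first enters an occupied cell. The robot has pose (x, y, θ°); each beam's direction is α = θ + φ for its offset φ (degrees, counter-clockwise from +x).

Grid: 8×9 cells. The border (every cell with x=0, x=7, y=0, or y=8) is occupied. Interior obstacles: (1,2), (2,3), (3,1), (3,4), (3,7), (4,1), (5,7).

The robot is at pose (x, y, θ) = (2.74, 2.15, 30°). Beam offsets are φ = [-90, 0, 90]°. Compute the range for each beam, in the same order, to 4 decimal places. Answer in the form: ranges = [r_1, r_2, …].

beam 1: φ=-90°, α=300°
  dir = (cos 300°, sin 300°) = (0.5000, -0.8660); from cell (2,2)
  next x-line at t=0.5200, next y-line at t=0.1732; Δt_x=2.0000, Δt_y=1.1547
    y: enter (2,1) at t=0.1732
    x: enter (3,1) at t=0.5200 ← occupied
  → r_1 = 0.5200
beam 2: φ=0°, α=30°
  dir = (cos 30°, sin 30°) = (0.8660, 0.5000); from cell (2,2)
  next x-line at t=0.3002, next y-line at t=1.7000; Δt_x=1.1547, Δt_y=2.0000
    x: enter (3,2) at t=0.3002
    x: enter (4,2) at t=1.4549
    y: enter (4,3) at t=1.7000
    x: enter (5,3) at t=2.6096
    y: enter (5,4) at t=3.7000
    x: enter (6,4) at t=3.7643
    x: enter (7,4) at t=4.9190 ← occupied
  → r_2 = 4.9190
beam 3: φ=90°, α=120°
  dir = (cos 120°, sin 120°) = (-0.5000, 0.8660); from cell (2,2)
  next x-line at t=1.4800, next y-line at t=0.9815; Δt_x=2.0000, Δt_y=1.1547
    y: enter (2,3) at t=0.9815 ← occupied
  → r_3 = 0.9815

ranges = [0.5200, 4.9190, 0.9815]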